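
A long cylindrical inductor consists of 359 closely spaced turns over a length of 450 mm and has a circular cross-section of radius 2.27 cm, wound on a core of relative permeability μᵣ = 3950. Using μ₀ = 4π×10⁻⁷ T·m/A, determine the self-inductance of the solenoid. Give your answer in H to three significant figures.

L ≈ 2.30 H

A = πr² = π(2.270×10^-2 m)² = 1.619×10^-3 m².
For a long solenoid, L = μ₀μᵣN²A/ℓ.
L = (4π×10⁻⁷)(3950)(359)²(1.619×10^-3)/(0.45 m) = 2.301 H.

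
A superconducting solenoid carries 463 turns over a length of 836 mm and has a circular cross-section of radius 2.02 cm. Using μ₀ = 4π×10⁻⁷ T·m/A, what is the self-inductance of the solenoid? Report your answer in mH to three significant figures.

L ≈ 0.413 mH

A = πr² = π(2.020×10^-2 m)² = 1.282×10^-3 m².
For a long solenoid, L = μ₀N²A/ℓ.
L = (4π×10⁻⁷)(463)²(1.282×10^-3)/(0.836 m) = 4.131×10^-4 H.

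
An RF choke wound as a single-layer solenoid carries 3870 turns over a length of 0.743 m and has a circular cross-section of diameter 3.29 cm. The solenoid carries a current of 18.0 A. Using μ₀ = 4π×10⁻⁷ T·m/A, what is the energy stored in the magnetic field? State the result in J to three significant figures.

A = π(d/2)² = π(1.645×10^-2 m)² = 8.501×10^-4 m².
L = μ₀N²A/ℓ = (4π×10⁻⁷)(3870)²(8.501×10^-4)/(0.743) = 2.153×10^-2 H.
U = ½LI² = ½(2.153×10^-2)(18.0)² = 3.489 J.

U ≈ 3.49 J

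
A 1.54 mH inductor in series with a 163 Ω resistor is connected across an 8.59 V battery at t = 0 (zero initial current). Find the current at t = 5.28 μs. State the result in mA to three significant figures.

τ = L/R = 1.540×10^-3/163 = 9.448×10^-6 s; final current I_∞ = ε/R = 8.59/163 = 5.270×10^-2 A.
I(t) = I_∞(1 − e^(−t/τ)) with t/τ = 0.559.
I = (5.270×10^-2)(1 − e^(−0.559)) = 2.256×10^-2 A.

I ≈ 22.6 mA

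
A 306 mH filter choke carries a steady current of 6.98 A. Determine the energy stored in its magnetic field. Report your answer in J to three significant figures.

Stored magnetic energy: U = ½LI².
U = ½(0.306 H)(6.98 A)² = 7.454 J.

U ≈ 7.45 J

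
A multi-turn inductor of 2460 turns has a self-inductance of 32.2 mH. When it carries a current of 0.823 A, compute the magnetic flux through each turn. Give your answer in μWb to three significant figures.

From L = NΦ_B/I, the flux per turn is Φ_B = LI/N.
Φ_B = (3.220×10^-2 H)(0.823 A)/2460 = 1.077×10^-5 Wb.

Φ_B ≈ 10.8 μWb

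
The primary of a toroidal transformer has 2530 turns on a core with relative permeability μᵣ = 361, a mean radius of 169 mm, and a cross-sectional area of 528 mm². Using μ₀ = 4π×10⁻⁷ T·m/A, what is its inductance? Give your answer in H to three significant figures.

For a thin toroid, L = μ₀μᵣN²A/(2πR).
L = (4π×10⁻⁷)(361)(2530)²(5.280×10^-4) / (2π×0.169 m) = 1.444 H.

L ≈ 1.44 H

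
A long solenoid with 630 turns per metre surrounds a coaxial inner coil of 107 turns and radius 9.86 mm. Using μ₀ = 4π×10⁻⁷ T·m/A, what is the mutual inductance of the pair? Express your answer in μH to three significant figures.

The outer solenoid produces a uniform field B₁ = μ₀n₁I₁ across the inner coil,
so the flux linkage is N₂Φ = N₂B₁A₂ = μ₀n₁N₂A₂·I₁, giving M = μ₀n₁N₂A₂.
A₂ = πr² = π(9.860×10^-3 m)² = 3.054×10^-4 m².
M = (4π×10⁻⁷)(630)(107)(3.054×10^-4) = 2.587×10^-5 H.

M ≈ 25.9 μH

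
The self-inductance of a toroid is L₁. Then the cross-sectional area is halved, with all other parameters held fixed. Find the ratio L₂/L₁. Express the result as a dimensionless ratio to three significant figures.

For a toroid, L ∝ μᵣN²A/R.
L₂/L₁ = (0.5) = 0.500.

L₂/L₁ = 0.500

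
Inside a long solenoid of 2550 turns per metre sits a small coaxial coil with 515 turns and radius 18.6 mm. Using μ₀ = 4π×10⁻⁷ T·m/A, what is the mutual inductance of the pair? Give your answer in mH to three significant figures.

The outer solenoid produces a uniform field B₁ = μ₀n₁I₁ across the inner coil,
so the flux linkage is N₂Φ = N₂B₁A₂ = μ₀n₁N₂A₂·I₁, giving M = μ₀n₁N₂A₂.
A₂ = πr² = π(1.860×10^-2 m)² = 1.087×10^-3 m².
M = (4π×10⁻⁷)(2550)(515)(1.087×10^-3) = 1.794×10^-3 H.

M ≈ 1.79 mH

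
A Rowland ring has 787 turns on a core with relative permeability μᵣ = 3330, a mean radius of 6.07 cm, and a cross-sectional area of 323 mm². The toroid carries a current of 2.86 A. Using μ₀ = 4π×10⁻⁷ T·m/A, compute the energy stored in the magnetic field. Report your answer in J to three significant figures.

L = μ₀μᵣN²A/(2πR) = (4π×10⁻⁷)(3330)(787)²(3.230×10^-4)/(2π×6.070×10^-2) = 2.195 H.
U = ½LI² = ½(2.195)(2.86)² = 8.977 J.

U ≈ 8.98 J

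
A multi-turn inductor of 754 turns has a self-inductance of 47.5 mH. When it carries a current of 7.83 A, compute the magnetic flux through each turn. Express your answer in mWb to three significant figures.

From L = NΦ_B/I, the flux per turn is Φ_B = LI/N.
Φ_B = (4.750×10^-2 H)(7.83 A)/754 = 4.933×10^-4 Wb.

Φ_B ≈ 0.493 mWb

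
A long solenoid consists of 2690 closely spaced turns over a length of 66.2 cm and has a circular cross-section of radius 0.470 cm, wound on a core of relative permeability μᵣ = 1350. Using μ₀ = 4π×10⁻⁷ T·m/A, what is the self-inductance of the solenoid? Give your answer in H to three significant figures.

A = πr² = π(4.700×10^-3 m)² = 6.940×10^-5 m².
For a long solenoid, L = μ₀μᵣN²A/ℓ.
L = (4π×10⁻⁷)(1350)(2690)²(6.940×10^-5)/(0.662 m) = 1.287 H.

L ≈ 1.29 H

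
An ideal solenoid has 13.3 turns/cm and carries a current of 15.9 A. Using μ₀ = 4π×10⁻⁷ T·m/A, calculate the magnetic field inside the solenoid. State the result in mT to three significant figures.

B ≈ 26.6 mT

Inside a long solenoid, B = μ₀nI.
B = (4π×10⁻⁷)(1.330×10^3 m⁻¹)(15.9 A) = 2.657×10^-2 T.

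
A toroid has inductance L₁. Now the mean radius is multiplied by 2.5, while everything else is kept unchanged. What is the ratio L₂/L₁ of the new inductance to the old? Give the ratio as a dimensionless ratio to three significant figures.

For a toroid, L ∝ μᵣN²A/R.
L₂/L₁ = (2.5)^-1 = 0.400.

L₂/L₁ = 0.400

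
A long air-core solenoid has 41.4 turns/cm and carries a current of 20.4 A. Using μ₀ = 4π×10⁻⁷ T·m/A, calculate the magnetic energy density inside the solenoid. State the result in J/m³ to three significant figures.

B = μ₀nI = (4π×10⁻⁷)(4.140×10^3)(20.4) = 0.1061 T.
u = B²/(2μ₀) = (0.1061)²/(2×4π×10⁻⁷) = 4.482×10^3 J/m³.

u ≈ 4480 J/m³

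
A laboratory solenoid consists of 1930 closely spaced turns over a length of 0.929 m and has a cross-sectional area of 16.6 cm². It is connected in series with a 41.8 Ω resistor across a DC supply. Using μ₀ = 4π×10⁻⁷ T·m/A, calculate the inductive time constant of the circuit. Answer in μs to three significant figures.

τ ≈ 200 μs

A = 16.6 cm² = 1.660×10^-3 m².
L = μ₀N²A/ℓ = (4π×10⁻⁷)(1930)²(1.660×10^-3)/(0.929) = 8.364×10^-3 H.
τ = L/R = (8.364×10^-3)/(41.8) = 2.001×10^-4 s.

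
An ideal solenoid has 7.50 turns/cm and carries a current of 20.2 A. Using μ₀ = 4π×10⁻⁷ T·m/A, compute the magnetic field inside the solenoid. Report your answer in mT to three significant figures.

B ≈ 19.0 mT

Inside a long solenoid, B = μ₀nI.
B = (4π×10⁻⁷)(750 m⁻¹)(20.2 A) = 1.904×10^-2 T.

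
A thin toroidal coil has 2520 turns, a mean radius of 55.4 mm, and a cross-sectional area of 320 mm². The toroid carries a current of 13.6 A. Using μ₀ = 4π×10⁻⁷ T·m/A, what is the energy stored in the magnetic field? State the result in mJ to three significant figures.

U ≈ 678 mJ

L = μ₀N²A/(2πR) = (4π×10⁻⁷)(2520)²(3.200×10^-4)/(2π×5.540×10^-2) = 7.336×10^-3 H.
U = ½LI² = ½(7.336×10^-3)(13.6)² = 0.67845 J.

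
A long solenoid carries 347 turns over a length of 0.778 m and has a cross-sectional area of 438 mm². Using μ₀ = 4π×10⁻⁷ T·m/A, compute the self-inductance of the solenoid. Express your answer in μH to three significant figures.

L ≈ 85.2 μH

A = 438 mm² = 4.380×10^-4 m².
For a long solenoid, L = μ₀N²A/ℓ.
L = (4π×10⁻⁷)(347)²(4.380×10^-4)/(0.778 m) = 8.519×10^-5 H.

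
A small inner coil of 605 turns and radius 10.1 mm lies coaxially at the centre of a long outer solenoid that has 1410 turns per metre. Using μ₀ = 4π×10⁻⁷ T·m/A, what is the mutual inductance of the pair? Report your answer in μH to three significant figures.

M ≈ 344 μH

The outer solenoid produces a uniform field B₁ = μ₀n₁I₁ across the inner coil,
so the flux linkage is N₂Φ = N₂B₁A₂ = μ₀n₁N₂A₂·I₁, giving M = μ₀n₁N₂A₂.
A₂ = πr² = π(1.010×10^-2 m)² = 3.2047×10^-4 m².
M = (4π×10⁻⁷)(1410)(605)(3.2047×10^-4) = 3.435×10^-4 H.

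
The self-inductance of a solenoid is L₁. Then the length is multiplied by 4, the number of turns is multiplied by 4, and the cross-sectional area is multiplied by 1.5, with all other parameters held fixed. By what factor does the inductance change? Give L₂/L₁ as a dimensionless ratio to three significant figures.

L₂/L₁ = 6.00

For a solenoid, L ∝ μᵣN²A/ℓ.
L₂/L₁ = (4)^-1 × (4)^2 × (1.5) = 6.00.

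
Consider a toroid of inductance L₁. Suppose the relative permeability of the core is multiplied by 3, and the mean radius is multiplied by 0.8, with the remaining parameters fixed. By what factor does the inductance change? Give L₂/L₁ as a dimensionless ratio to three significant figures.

For a toroid, L ∝ μᵣN²A/R.
L₂/L₁ = (3) × (0.8)^-1 = 3.75.

L₂/L₁ = 3.75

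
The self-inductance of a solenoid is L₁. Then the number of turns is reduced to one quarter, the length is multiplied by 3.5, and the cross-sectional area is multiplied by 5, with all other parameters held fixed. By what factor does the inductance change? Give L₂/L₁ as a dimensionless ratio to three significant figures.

For a solenoid, L ∝ μᵣN²A/ℓ.
L₂/L₁ = (0.25)^2 × (3.5)^-1 × (5) = 0.0893.

L₂/L₁ = 0.0893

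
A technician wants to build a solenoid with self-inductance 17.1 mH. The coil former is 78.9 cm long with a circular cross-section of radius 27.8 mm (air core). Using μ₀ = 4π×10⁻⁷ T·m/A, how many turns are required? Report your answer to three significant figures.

N ≈ 2100 turns

A = πr² = π(2.780×10^-2 m)² = 2.428×10^-3 m².
From L = μ₀N²A/ℓ, N = √(Lℓ / (μ₀A)).
N = √[(1.710×10^-2)(0.789) / ((4π×10⁻⁷)×2.428×10^-3)] = √(4.422×10^6) ≈ 2102.9.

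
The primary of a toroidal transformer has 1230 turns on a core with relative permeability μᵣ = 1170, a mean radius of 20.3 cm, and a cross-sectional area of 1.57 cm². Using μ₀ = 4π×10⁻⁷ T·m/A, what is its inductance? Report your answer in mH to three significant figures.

For a thin toroid, L = μ₀μᵣN²A/(2πR).
L = (4π×10⁻⁷)(1170)(1230)²(1.570×10^-4) / (2π×0.203 m) = 0.2738 H.

L ≈ 274 mH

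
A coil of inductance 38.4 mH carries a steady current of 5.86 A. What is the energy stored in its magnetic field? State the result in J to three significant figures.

Stored magnetic energy: U = ½LI².
U = ½(3.840×10^-2 H)(5.86 A)² = 0.6593 J.

U ≈ 0.659 J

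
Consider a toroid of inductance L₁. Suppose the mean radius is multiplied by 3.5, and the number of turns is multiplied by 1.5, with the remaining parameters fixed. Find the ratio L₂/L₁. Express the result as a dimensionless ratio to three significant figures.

For a toroid, L ∝ μᵣN²A/R.
L₂/L₁ = (3.5)^-1 × (1.5)^2 = 0.643.

L₂/L₁ = 0.643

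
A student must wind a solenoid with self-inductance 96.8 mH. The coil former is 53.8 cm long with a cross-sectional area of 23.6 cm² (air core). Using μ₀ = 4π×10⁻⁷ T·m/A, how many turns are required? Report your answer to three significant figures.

A = 23.6 cm² = 2.360×10^-3 m².
From L = μ₀N²A/ℓ, N = √(Lℓ / (μ₀A)).
N = √[(9.680×10^-2)(0.538) / ((4π×10⁻⁷)×2.360×10^-3)] = √(1.756×10^7) ≈ 4190.5.

N ≈ 4190 turns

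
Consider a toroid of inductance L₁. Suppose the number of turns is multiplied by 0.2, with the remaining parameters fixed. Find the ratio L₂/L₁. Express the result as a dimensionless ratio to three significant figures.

L₂/L₁ = 0.0400

For a toroid, L ∝ μᵣN²A/R.
L₂/L₁ = (0.2)^2 = 0.0400.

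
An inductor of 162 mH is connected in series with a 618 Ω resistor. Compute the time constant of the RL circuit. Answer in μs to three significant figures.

τ ≈ 262 μs

τ = L/R = (0.162 H)/(618 Ω) = 2.621×10^-4 s.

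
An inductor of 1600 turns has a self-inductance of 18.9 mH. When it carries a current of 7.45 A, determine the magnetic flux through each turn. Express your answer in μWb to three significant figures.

Φ_B ≈ 88.0 μWb

From L = NΦ_B/I, the flux per turn is Φ_B = LI/N.
Φ_B = (1.890×10^-2 H)(7.45 A)/1600 = 8.800×10^-5 Wb.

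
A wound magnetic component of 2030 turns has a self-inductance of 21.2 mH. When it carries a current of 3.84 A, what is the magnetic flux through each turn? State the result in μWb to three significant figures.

From L = NΦ_B/I, the flux per turn is Φ_B = LI/N.
Φ_B = (2.120×10^-2 H)(3.84 A)/2030 = 4.010×10^-5 Wb.

Φ_B ≈ 40.1 μWb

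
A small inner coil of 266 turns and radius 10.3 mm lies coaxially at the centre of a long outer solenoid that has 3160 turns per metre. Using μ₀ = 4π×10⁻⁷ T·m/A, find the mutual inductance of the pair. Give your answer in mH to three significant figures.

The outer solenoid produces a uniform field B₁ = μ₀n₁I₁ across the inner coil,
so the flux linkage is N₂Φ = N₂B₁A₂ = μ₀n₁N₂A₂·I₁, giving M = μ₀n₁N₂A₂.
A₂ = πr² = π(1.030×10^-2 m)² = 3.333×10^-4 m².
M = (4π×10⁻⁷)(3160)(266)(3.333×10^-4) = 3.520×10^-4 H.

M ≈ 0.352 mH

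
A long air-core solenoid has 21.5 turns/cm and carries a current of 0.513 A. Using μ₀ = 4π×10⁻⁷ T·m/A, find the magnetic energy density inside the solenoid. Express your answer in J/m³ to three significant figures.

u ≈ 0.764 J/m³

B = μ₀nI = (4π×10⁻⁷)(2.150×10^3)(0.513) = 1.386×10^-3 T.
u = B²/(2μ₀) = (1.386×10^-3)²/(2×4π×10⁻⁷) = 0.7643 J/m³.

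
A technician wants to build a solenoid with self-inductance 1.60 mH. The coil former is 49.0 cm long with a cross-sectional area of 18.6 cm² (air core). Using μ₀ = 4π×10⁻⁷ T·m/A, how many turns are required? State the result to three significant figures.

N ≈ 579 turns

A = 18.6 cm² = 1.860×10^-3 m².
From L = μ₀N²A/ℓ, N = √(Lℓ / (μ₀A)).
N = √[(1.600×10^-3)(0.49) / ((4π×10⁻⁷)×1.860×10^-3)] = √(3.354×10^5) ≈ 579.2.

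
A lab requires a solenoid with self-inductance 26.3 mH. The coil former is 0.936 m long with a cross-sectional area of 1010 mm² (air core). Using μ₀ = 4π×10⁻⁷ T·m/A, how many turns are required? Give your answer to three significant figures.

N ≈ 4400 turns

A = 1010 mm² = 1.010×10^-3 m².
From L = μ₀N²A/ℓ, N = √(Lℓ / (μ₀A)).
N = √[(2.630×10^-2)(0.936) / ((4π×10⁻⁷)×1.010×10^-3)] = √(1.940×10^7) ≈ 4404.0.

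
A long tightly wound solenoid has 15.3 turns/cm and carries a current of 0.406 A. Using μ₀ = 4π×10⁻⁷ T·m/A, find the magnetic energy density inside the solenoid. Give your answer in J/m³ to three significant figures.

u ≈ 0.242 J/m³

B = μ₀nI = (4π×10⁻⁷)(1.530×10^3)(0.406) = 7.806×10^-4 T.
u = B²/(2μ₀) = (7.806×10^-4)²/(2×4π×10⁻⁷) = 0.2424 J/m³.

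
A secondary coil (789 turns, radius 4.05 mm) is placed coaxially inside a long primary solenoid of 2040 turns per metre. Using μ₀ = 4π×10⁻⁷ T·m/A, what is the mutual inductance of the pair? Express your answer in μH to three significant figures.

The outer solenoid produces a uniform field B₁ = μ₀n₁I₁ across the inner coil,
so the flux linkage is N₂Φ = N₂B₁A₂ = μ₀n₁N₂A₂·I₁, giving M = μ₀n₁N₂A₂.
A₂ = πr² = π(4.050×10^-3 m)² = 5.153×10^-5 m².
M = (4π×10⁻⁷)(2040)(789)(5.153×10^-5) = 1.042×10^-4 H.

M ≈ 104 μH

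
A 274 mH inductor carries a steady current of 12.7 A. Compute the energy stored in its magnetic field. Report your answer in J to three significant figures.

U ≈ 22.1 J

Stored magnetic energy: U = ½LI².
U = ½(0.274 H)(12.7 A)² = 22.1 J.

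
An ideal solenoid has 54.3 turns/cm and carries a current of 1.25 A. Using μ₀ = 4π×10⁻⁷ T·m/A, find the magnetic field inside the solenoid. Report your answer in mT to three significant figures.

Inside a long solenoid, B = μ₀nI.
B = (4π×10⁻⁷)(5.430×10^3 m⁻¹)(1.25 A) = 8.529×10^-3 T.

B ≈ 8.53 mT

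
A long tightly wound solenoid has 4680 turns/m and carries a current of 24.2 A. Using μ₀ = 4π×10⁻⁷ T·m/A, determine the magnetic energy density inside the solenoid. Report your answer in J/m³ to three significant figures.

B = μ₀nI = (4π×10⁻⁷)(4.680×10^3)(24.2) = 0.1423 T.
u = B²/(2μ₀) = (0.1423)²/(2×4π×10⁻⁷) = 8.059×10^3 J/m³.

u ≈ 8060 J/m³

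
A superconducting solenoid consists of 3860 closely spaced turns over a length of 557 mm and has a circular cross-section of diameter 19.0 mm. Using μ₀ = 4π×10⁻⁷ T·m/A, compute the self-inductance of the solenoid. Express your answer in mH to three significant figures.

L ≈ 9.53 mH

A = π(d/2)² = π(9.500×10^-3 m)² = 2.835×10^-4 m².
For a long solenoid, L = μ₀N²A/ℓ.
L = (4π×10⁻⁷)(3860)²(2.835×10^-4)/(0.557 m) = 9.531×10^-3 H.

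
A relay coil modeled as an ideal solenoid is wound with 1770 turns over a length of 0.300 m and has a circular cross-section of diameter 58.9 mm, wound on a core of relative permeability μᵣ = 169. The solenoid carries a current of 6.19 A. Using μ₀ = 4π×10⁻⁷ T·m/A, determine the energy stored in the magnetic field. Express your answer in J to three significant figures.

U ≈ 116 J

A = π(d/2)² = π(2.945×10^-2 m)² = 2.7247×10^-3 m².
L = μ₀μᵣN²A/ℓ = (4π×10⁻⁷)(169)(1770)²(2.7247×10^-3)/(0.3) = 6.043 H.
U = ½LI² = ½(6.043)(6.19)² = 115.8 J.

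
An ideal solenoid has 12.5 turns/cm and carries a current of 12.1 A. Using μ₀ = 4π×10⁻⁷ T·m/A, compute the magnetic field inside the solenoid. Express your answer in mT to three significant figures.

Inside a long solenoid, B = μ₀nI.
B = (4π×10⁻⁷)(1.250×10^3 m⁻¹)(12.1 A) = 1.901×10^-2 T.

B ≈ 19.0 mT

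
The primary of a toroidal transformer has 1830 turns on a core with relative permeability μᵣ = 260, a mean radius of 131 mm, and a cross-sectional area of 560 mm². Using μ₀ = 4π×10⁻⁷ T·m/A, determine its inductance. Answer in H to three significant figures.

For a thin toroid, L = μ₀μᵣN²A/(2πR).
L = (4π×10⁻⁷)(260)(1830)²(5.600×10^-4) / (2π×0.131 m) = 0.7444 H.

L ≈ 0.744 H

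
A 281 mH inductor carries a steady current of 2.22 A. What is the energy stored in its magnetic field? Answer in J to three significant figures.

U ≈ 0.692 J

Stored magnetic energy: U = ½LI².
U = ½(0.281 H)(2.22 A)² = 0.6924 J.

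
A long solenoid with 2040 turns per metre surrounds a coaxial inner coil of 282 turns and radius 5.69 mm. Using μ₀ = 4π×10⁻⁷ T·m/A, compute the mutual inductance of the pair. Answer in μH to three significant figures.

The outer solenoid produces a uniform field B₁ = μ₀n₁I₁ across the inner coil,
so the flux linkage is N₂Φ = N₂B₁A₂ = μ₀n₁N₂A₂·I₁, giving M = μ₀n₁N₂A₂.
A₂ = πr² = π(5.690×10^-3 m)² = 1.017×10^-4 m².
M = (4π×10⁻⁷)(2040)(282)(1.017×10^-4) = 7.353×10^-5 H.

M ≈ 73.5 μH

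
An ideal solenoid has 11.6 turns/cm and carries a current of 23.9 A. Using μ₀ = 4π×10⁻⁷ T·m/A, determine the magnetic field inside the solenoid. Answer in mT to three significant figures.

B ≈ 34.8 mT

Inside a long solenoid, B = μ₀nI.
B = (4π×10⁻⁷)(1.160×10^3 m⁻¹)(23.9 A) = 3.484×10^-2 T.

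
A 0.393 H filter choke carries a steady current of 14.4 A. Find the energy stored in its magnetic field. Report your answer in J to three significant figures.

U ≈ 40.7 J

Stored magnetic energy: U = ½LI².
U = ½(0.393 H)(14.4 A)² = 40.746 J.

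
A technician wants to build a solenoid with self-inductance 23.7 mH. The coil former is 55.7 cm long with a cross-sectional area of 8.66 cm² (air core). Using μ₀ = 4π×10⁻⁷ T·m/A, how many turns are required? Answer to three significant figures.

N ≈ 3480 turns

A = 8.66 cm² = 8.660×10^-4 m².
From L = μ₀N²A/ℓ, N = √(Lℓ / (μ₀A)).
N = √[(2.370×10^-2)(0.557) / ((4π×10⁻⁷)×8.660×10^-4)] = √(1.213×10^7) ≈ 3482.9.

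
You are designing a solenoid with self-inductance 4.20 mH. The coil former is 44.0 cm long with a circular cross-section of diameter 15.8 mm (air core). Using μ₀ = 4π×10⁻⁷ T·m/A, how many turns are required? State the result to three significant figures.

A = π(d/2)² = π(7.900×10^-3 m)² = 1.961×10^-4 m².
From L = μ₀N²A/ℓ, N = √(Lℓ / (μ₀A)).
N = √[(4.200×10^-3)(0.44) / ((4π×10⁻⁷)×1.961×10^-4)] = √(7.500×10^6) ≈ 2738.7.

N ≈ 2740 turns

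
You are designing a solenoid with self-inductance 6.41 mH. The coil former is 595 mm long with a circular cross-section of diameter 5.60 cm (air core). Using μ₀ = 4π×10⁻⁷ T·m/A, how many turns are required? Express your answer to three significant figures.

N ≈ 1110 turns

A = π(d/2)² = π(2.800×10^-2 m)² = 2.463×10^-3 m².
From L = μ₀N²A/ℓ, N = √(Lℓ / (μ₀A)).
N = √[(6.410×10^-3)(0.595) / ((4π×10⁻⁷)×2.463×10^-3)] = √(1.232×10^6) ≈ 1110.1.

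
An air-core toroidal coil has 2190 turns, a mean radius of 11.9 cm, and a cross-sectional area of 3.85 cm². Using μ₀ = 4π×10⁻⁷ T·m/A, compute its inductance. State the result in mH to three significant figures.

L ≈ 3.10 mH

For a thin toroid, L = μ₀N²A/(2πR).
L = (4π×10⁻⁷)(2190)²(3.850×10^-4) / (2π×0.119 m) = 3.103×10^-3 H.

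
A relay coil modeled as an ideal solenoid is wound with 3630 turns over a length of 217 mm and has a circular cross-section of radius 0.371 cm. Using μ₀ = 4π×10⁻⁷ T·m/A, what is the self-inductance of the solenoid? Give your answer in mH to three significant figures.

A = πr² = π(3.710×10^-3 m)² = 4.324×10^-5 m².
For a long solenoid, L = μ₀N²A/ℓ.
L = (4π×10⁻⁷)(3630)²(4.324×10^-5)/(0.217 m) = 3.300×10^-3 H.

L ≈ 3.30 mH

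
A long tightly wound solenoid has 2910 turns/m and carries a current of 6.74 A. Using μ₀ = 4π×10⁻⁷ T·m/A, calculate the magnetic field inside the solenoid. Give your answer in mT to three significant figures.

Inside a long solenoid, B = μ₀nI.
B = (4π×10⁻⁷)(2.910×10^3 m⁻¹)(6.74 A) = 2.4647×10^-2 T.

B ≈ 24.6 mT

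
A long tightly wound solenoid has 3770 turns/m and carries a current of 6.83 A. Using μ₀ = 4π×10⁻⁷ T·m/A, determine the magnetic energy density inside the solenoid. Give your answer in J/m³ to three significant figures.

B = μ₀nI = (4π×10⁻⁷)(3.770×10^3)(6.83) = 3.236×10^-2 T.
u = B²/(2μ₀) = (3.236×10^-2)²/(2×4π×10⁻⁷) = 416.6 J/m³.

u ≈ 417 J/m³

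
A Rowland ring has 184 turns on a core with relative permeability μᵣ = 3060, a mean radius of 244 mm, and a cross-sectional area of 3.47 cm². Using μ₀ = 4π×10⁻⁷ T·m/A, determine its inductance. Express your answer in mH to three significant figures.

For a thin toroid, L = μ₀μᵣN²A/(2πR).
L = (4π×10⁻⁷)(3060)(184)²(3.470×10^-4) / (2π×0.244 m) = 2.947×10^-2 H.

L ≈ 29.5 mH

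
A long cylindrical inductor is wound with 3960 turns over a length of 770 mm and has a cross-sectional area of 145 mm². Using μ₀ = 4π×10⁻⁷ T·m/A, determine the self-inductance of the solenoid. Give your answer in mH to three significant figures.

A = 145 mm² = 1.450×10^-4 m².
For a long solenoid, L = μ₀N²A/ℓ.
L = (4π×10⁻⁷)(3960)²(1.450×10^-4)/(0.77 m) = 3.711×10^-3 H.

L ≈ 3.71 mH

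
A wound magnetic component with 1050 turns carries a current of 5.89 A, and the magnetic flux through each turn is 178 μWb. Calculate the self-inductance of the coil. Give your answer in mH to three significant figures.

Self-inductance is defined by L = NΦ_B/I (flux linkage over current).
L = (1050)(1.780×10^-4 Wb)/(5.89 A) = 3.173×10^-2 H.

L ≈ 31.7 mH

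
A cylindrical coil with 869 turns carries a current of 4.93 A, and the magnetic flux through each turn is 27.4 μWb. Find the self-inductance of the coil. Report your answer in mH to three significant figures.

L ≈ 4.83 mH

Self-inductance is defined by L = NΦ_B/I (flux linkage over current).
L = (869)(2.740×10^-5 Wb)/(4.93 A) = 4.830×10^-3 H.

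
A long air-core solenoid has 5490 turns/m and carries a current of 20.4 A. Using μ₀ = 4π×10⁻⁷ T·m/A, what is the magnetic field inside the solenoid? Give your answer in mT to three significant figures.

B ≈ 141 mT

Inside a long solenoid, B = μ₀nI.
B = (4π×10⁻⁷)(5.490×10^3 m⁻¹)(20.4 A) = 0.1407 T.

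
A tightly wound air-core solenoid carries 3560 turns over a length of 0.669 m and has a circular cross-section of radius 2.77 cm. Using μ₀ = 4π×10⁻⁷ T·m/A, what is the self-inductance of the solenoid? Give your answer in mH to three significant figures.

L ≈ 57.4 mH

A = πr² = π(2.770×10^-2 m)² = 2.411×10^-3 m².
For a long solenoid, L = μ₀N²A/ℓ.
L = (4π×10⁻⁷)(3560)²(2.411×10^-3)/(0.669 m) = 5.738×10^-2 H.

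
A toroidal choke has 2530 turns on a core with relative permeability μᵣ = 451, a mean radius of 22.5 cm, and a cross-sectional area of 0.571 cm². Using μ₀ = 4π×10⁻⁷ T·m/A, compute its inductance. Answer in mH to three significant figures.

For a thin toroid, L = μ₀μᵣN²A/(2πR).
L = (4π×10⁻⁷)(451)(2530)²(5.710×10^-5) / (2π×0.225 m) = 0.1465 H.

L ≈ 147 mH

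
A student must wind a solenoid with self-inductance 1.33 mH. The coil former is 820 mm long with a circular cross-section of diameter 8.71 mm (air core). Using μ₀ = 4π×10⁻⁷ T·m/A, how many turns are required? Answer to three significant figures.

A = π(d/2)² = π(4.355×10^-3 m)² = 5.958×10^-5 m².
From L = μ₀N²A/ℓ, N = √(Lℓ / (μ₀A)).
N = √[(1.330×10^-3)(0.82) / ((4π×10⁻⁷)×5.958×10^-5)] = √(1.457×10^7) ≈ 3816.5.

N ≈ 3820 turns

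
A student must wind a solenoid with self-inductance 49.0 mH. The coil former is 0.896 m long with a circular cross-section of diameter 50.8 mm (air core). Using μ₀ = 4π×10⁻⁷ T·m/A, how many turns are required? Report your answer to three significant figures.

N ≈ 4150 turns

A = π(d/2)² = π(2.540×10^-2 m)² = 2.027×10^-3 m².
From L = μ₀N²A/ℓ, N = √(Lℓ / (μ₀A)).
N = √[(4.900×10^-2)(0.896) / ((4π×10⁻⁷)×2.027×10^-3)] = √(1.724×10^7) ≈ 4151.8.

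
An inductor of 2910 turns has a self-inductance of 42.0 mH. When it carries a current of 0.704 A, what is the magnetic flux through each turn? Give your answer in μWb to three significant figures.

Φ_B ≈ 10.2 μWb

From L = NΦ_B/I, the flux per turn is Φ_B = LI/N.
Φ_B = (4.200×10^-2 H)(0.704 A)/2910 = 1.016×10^-5 Wb.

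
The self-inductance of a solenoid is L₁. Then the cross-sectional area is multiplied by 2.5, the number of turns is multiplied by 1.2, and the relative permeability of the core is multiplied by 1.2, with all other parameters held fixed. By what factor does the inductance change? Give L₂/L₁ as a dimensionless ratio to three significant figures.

For a solenoid, L ∝ μᵣN²A/ℓ.
L₂/L₁ = (2.5) × (1.2)^2 × (1.2) = 4.32.

L₂/L₁ = 4.32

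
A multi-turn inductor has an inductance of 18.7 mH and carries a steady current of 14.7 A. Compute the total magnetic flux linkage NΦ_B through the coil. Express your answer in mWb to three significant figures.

From L = NΦ_B/I, the flux linkage is NΦ_B = LI.
NΦ_B = (1.870×10^-2 H)(14.7 A) = 0.2749 Wb.

NΦ_B ≈ 275 mWb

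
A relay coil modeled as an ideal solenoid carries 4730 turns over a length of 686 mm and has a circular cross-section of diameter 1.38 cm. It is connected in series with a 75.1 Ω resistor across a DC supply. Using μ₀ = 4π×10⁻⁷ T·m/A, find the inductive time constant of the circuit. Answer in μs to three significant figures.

A = π(d/2)² = π(6.900×10^-3 m)² = 1.496×10^-4 m².
L = μ₀N²A/ℓ = (4π×10⁻⁷)(4730)²(1.496×10^-4)/(0.686) = 6.130×10^-3 H.
τ = L/R = (6.130×10^-3)/(75.1) = 8.162×10^-5 s.

τ ≈ 81.6 μs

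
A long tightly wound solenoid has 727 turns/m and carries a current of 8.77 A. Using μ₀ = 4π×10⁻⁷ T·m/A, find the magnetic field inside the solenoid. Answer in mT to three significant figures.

Inside a long solenoid, B = μ₀nI.
B = (4π×10⁻⁷)(727 m⁻¹)(8.77 A) = 8.012×10^-3 T.

B ≈ 8.01 mT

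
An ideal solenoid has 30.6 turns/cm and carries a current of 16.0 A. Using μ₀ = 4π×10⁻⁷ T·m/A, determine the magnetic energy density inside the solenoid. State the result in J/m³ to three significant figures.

u ≈ 1510 J/m³

B = μ₀nI = (4π×10⁻⁷)(3.060×10^3)(16.0) = 6.152×10^-2 T.
u = B²/(2μ₀) = (6.152×10^-2)²/(2×4π×10⁻⁷) = 1.506×10^3 J/m³.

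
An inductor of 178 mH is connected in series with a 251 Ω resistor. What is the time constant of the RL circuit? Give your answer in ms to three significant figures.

τ ≈ 0.709 ms

τ = L/R = (0.178 H)/(251 Ω) = 7.092×10^-4 s.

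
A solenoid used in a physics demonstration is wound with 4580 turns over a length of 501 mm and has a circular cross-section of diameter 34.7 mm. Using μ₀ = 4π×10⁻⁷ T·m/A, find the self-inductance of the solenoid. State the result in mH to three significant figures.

A = π(d/2)² = π(1.735×10^-2 m)² = 9.457×10^-4 m².
For a long solenoid, L = μ₀N²A/ℓ.
L = (4π×10⁻⁷)(4580)²(9.457×10^-4)/(0.501 m) = 4.976×10^-2 H.

L ≈ 49.8 mH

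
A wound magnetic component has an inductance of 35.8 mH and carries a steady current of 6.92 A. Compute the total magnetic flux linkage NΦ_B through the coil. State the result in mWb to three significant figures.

From L = NΦ_B/I, the flux linkage is NΦ_B = LI.
NΦ_B = (3.580×10^-2 H)(6.92 A) = 0.2477 Wb.

NΦ_B ≈ 248 mWb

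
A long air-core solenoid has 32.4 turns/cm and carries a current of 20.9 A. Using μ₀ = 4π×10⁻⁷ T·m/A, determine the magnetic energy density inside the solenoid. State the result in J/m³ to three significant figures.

B = μ₀nI = (4π×10⁻⁷)(3.240×10^3)(20.9) = 8.509×10^-2 T.
u = B²/(2μ₀) = (8.509×10^-2)²/(2×4π×10⁻⁷) = 2.881×10^3 J/m³.

u ≈ 2880 J/m³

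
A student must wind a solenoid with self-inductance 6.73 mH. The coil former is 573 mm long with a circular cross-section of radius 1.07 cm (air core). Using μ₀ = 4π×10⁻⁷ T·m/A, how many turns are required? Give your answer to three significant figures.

A = πr² = π(1.070×10^-2 m)² = 3.597×10^-4 m².
From L = μ₀N²A/ℓ, N = √(Lℓ / (μ₀A)).
N = √[(6.730×10^-3)(0.573) / ((4π×10⁻⁷)×3.597×10^-4)] = √(8.532×10^6) ≈ 2920.9.

N ≈ 2920 turns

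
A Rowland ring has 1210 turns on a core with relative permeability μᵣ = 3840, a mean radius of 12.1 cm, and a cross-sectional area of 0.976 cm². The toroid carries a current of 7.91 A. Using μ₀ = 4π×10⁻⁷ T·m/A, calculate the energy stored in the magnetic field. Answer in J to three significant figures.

U ≈ 28.4 J

L = μ₀μᵣN²A/(2πR) = (4π×10⁻⁷)(3840)(1210)²(9.760×10^-5)/(2π×0.121) = 0.907 H.
U = ½LI² = ½(0.907)(7.91)² = 28.37 J.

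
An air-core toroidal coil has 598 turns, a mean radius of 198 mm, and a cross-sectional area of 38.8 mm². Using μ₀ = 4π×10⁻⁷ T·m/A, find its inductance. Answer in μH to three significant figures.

For a thin toroid, L = μ₀N²A/(2πR).
L = (4π×10⁻⁷)(598)²(3.880×10^-5) / (2π×0.198 m) = 1.402×10^-5 H.

L ≈ 14.0 μH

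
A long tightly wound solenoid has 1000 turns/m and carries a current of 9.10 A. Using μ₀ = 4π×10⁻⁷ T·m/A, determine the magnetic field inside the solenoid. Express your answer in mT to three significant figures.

B ≈ 11.4 mT

Inside a long solenoid, B = μ₀nI.
B = (4π×10⁻⁷)(1.000×10^3 m⁻¹)(9.10 A) = 1.144×10^-2 T.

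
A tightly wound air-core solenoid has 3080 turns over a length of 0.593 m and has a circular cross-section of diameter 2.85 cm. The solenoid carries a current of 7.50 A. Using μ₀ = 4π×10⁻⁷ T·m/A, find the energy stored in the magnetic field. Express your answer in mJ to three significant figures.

A = π(d/2)² = π(1.425×10^-2 m)² = 6.379×10^-4 m².
L = μ₀N²A/ℓ = (4π×10⁻⁷)(3080)²(6.379×10^-4)/(0.593) = 1.282×10^-2 H.
U = ½LI² = ½(1.282×10^-2)(7.50)² = 0.3607 J.

U ≈ 361 mJ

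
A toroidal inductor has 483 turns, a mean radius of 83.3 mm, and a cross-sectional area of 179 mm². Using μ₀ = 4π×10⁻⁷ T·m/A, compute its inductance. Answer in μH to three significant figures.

L ≈ 100 μH

For a thin toroid, L = μ₀N²A/(2πR).
L = (4π×10⁻⁷)(483)²(1.790×10^-4) / (2π×8.330×10^-2 m) = 1.003×10^-4 H.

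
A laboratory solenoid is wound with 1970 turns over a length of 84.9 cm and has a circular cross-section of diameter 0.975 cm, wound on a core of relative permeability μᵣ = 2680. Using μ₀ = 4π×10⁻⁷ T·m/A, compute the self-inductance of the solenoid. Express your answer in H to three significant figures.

A = π(d/2)² = π(4.875×10^-3 m)² = 7.466×10^-5 m².
For a long solenoid, L = μ₀μᵣN²A/ℓ.
L = (4π×10⁻⁷)(2680)(1970)²(7.466×10^-5)/(0.849 m) = 1.149 H.

L ≈ 1.15 H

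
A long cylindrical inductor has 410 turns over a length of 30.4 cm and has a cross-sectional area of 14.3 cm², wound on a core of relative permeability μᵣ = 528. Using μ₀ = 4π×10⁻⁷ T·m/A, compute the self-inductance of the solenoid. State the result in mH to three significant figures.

L ≈ 525 mH

A = 14.3 cm² = 1.430×10^-3 m².
For a long solenoid, L = μ₀μᵣN²A/ℓ.
L = (4π×10⁻⁷)(528)(410)²(1.430×10^-3)/(0.304 m) = 0.5247 H.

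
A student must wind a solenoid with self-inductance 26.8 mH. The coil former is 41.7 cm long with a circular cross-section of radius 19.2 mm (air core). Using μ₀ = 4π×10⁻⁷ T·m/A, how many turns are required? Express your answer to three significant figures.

A = πr² = π(1.920×10^-2 m)² = 1.158×10^-3 m².
From L = μ₀N²A/ℓ, N = √(Lℓ / (μ₀A)).
N = √[(2.680×10^-2)(0.417) / ((4π×10⁻⁷)×1.158×10^-3)] = √(7.679×10^6) ≈ 2771.1.

N ≈ 2770 turns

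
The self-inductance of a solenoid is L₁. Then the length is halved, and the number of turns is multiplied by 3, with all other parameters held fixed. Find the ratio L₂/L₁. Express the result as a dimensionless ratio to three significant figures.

For a solenoid, L ∝ μᵣN²A/ℓ.
L₂/L₁ = (0.5)^-1 × (3)^2 = 18.0.

L₂/L₁ = 18.0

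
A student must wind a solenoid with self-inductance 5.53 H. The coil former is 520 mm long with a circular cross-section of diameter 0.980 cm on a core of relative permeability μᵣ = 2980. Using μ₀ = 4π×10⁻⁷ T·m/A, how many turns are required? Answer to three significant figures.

N ≈ 3190 turns

A = π(d/2)² = π(4.900×10^-3 m)² = 7.543×10^-5 m².
From L = μ₀μᵣN²A/ℓ, N = √(Lℓ / (μ₀μᵣA)).
N = √[(5.53)(0.52) / ((4π×10⁻⁷)(2980)×7.543×10^-5)] = √(1.018×10^7) ≈ 3190.7.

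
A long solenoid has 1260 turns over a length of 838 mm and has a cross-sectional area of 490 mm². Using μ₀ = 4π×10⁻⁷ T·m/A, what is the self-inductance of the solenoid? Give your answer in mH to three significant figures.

A = 490 mm² = 4.900×10^-4 m².
For a long solenoid, L = μ₀N²A/ℓ.
L = (4π×10⁻⁷)(1260)²(4.900×10^-4)/(0.838 m) = 1.167×10^-3 H.

L ≈ 1.17 mH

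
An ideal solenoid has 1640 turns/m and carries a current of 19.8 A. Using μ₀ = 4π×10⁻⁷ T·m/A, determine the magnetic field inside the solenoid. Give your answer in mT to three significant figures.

B ≈ 40.8 mT

Inside a long solenoid, B = μ₀nI.
B = (4π×10⁻⁷)(1.640×10^3 m⁻¹)(19.8 A) = 4.081×10^-2 T.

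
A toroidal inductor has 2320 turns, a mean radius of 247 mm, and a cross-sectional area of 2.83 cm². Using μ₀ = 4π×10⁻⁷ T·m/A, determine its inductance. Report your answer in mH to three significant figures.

For a thin toroid, L = μ₀N²A/(2πR).
L = (4π×10⁻⁷)(2320)²(2.830×10^-4) / (2π×0.247 m) = 1.233×10^-3 H.

L ≈ 1.23 mH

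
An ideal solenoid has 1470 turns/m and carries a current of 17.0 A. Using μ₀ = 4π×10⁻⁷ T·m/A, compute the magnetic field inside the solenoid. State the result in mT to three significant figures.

Inside a long solenoid, B = μ₀nI.
B = (4π×10⁻⁷)(1.470×10^3 m⁻¹)(17.0 A) = 3.140×10^-2 T.

B ≈ 31.4 mT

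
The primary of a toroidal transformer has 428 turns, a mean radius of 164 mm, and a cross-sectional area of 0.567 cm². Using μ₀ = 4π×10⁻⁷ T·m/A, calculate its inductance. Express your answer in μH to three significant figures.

For a thin toroid, L = μ₀N²A/(2πR).
L = (4π×10⁻⁷)(428)²(5.670×10^-5) / (2π×0.164 m) = 1.267×10^-5 H.

L ≈ 12.7 μH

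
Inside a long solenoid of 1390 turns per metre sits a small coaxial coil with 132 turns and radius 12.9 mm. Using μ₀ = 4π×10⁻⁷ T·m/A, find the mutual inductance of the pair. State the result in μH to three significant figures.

M ≈ 121 μH

The outer solenoid produces a uniform field B₁ = μ₀n₁I₁ across the inner coil,
so the flux linkage is N₂Φ = N₂B₁A₂ = μ₀n₁N₂A₂·I₁, giving M = μ₀n₁N₂A₂.
A₂ = πr² = π(1.290×10^-2 m)² = 5.228×10^-4 m².
M = (4π×10⁻⁷)(1390)(132)(5.228×10^-4) = 1.205×10^-4 H.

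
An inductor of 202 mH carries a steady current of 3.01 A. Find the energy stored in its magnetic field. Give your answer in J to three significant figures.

Stored magnetic energy: U = ½LI².
U = ½(0.202 H)(3.01 A)² = 0.9151 J.

U ≈ 0.915 J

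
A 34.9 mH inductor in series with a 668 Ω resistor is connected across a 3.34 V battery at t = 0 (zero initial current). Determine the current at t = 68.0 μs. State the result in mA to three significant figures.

I ≈ 3.64 mA

τ = L/R = 3.490×10^-2/668 = 5.2246×10^-5 s; final current I_∞ = ε/R = 3.34/668 = 5.000×10^-3 A.
I(t) = I_∞(1 − e^(−t/τ)) with t/τ = 1.302.
I = (5.000×10^-3)(1 − e^(−1.302)) = 3.639×10^-3 A.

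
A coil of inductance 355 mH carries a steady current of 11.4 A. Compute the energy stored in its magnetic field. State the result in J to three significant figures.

Stored magnetic energy: U = ½LI².
U = ½(0.355 H)(11.4 A)² = 23.07 J.

U ≈ 23.1 J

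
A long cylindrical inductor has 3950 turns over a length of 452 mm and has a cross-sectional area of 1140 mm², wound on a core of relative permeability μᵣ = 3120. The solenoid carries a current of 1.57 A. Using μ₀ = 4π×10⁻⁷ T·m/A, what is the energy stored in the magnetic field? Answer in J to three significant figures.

U ≈ 190 J

A = 1140 mm² = 1.140×10^-3 m².
L = μ₀μᵣN²A/ℓ = (4π×10⁻⁷)(3120)(3950)²(1.140×10^-3)/(0.452) = 154.3 H.
U = ½LI² = ½(154.3)(1.57)² = 190.1 J.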